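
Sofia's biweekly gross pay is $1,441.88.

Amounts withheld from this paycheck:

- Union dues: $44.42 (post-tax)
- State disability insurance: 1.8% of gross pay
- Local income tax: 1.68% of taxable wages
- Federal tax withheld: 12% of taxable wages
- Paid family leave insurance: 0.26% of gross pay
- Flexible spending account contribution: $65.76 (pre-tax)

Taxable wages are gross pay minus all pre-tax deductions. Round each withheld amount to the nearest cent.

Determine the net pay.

$1,113.75

Flexible spending account contribution: $65.76
Taxable wages = $1,441.88 − $65.76 = $1,376.12
Federal tax withheld: $1,376.12 × 0.12 = $165.13
Local income tax: $1,376.12 × 0.0168 = $23.12
State disability insurance: $1,441.88 × 0.018 = $25.95
Paid family leave insurance: $1,441.88 × 0.0026 = $3.75
Union dues: $44.42
Total deductions = $65.76 + $165.13 + $23.12 + $25.95 + $3.75 + $44.42 = $328.13
Net pay = $1,441.88 − $328.13 = $1,113.75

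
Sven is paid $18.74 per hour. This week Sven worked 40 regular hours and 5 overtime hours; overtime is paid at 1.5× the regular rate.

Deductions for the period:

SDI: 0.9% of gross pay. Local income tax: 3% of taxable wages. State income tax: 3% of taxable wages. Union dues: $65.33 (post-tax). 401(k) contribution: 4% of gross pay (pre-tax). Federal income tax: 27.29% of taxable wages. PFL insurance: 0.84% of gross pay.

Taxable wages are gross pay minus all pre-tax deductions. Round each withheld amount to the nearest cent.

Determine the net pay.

$489.24

Regular pay: 40 × $18.74 = $749.60
Overtime pay: 5 × $18.74 × 1.5 = $140.55
Gross pay = $749.60 + $140.55 = $890.15
401(k) contribution: $890.15 × 0.04 = $35.61
Taxable wages = $890.15 − $35.61 = $854.54
State income tax: $854.54 × 0.03 = $25.64
Federal income tax: $854.54 × 0.2729 = $233.20
Local income tax: $854.54 × 0.03 = $25.64
PFL insurance: $890.15 × 0.0084 = $7.48
SDI: $890.15 × 0.009 = $8.01
Union dues: $65.33
Total deductions = $35.61 + $25.64 + $233.20 + $25.64 + $7.48 + $8.01 + $65.33 = $400.91
Net pay = $890.15 − $400.91 = $489.24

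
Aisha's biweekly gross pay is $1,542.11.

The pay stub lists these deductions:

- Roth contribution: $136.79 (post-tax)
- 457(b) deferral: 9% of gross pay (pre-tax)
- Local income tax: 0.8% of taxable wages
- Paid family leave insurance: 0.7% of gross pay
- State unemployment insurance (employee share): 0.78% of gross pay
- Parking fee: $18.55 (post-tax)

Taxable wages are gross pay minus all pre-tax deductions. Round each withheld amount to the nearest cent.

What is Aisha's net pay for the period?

457(b) deferral: $1,542.11 × 0.09 = $138.79
Taxable wages = $1,542.11 − $138.79 = $1,403.32
Local income tax: $1,403.32 × 0.008 = $11.23
State unemployment insurance (employee share): $1,542.11 × 0.0078 = $12.03
Paid family leave insurance: $1,542.11 × 0.007 = $10.79
Parking fee: $18.55
Roth contribution: $136.79
Total deductions = $138.79 + $11.23 + $12.03 + $10.79 + $18.55 + $136.79 = $328.18
Net pay = $1,542.11 − $328.18 = $1,213.93

$1,213.93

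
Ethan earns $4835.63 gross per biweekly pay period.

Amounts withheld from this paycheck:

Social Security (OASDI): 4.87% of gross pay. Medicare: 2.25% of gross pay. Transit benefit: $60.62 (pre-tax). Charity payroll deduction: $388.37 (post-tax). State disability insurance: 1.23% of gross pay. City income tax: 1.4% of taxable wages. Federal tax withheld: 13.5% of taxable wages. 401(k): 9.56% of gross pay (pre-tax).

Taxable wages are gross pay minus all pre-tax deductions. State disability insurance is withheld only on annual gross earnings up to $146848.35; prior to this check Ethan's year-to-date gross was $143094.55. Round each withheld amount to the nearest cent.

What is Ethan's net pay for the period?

$2891.28

401(k): $4835.63 × 0.0956 = $462.29
Transit benefit: $60.62
Pre-tax total = $462.29 + $60.62 = $522.91
Taxable wages = $4835.63 − $522.91 = $4312.72
City income tax: $4312.72 × 0.014 = $60.38
Federal tax withheld: $4312.72 × 0.135 = $582.22
Medicare: $4835.63 × 0.0225 = $108.80
State disability insurance: only $146848.35 − $143094.55 = $3753.80 of this check is subject → $3753.80 × 0.0123 = $46.17
Social Security (OASDI): $4835.63 × 0.0487 = $235.50
Charity payroll deduction: $388.37
Total deductions = $462.29 + $60.62 + $60.38 + $582.22 + $108.80 + $46.17 + $235.50 + $388.37 = $1944.35
Net pay = $4835.63 − $1944.35 = $2891.28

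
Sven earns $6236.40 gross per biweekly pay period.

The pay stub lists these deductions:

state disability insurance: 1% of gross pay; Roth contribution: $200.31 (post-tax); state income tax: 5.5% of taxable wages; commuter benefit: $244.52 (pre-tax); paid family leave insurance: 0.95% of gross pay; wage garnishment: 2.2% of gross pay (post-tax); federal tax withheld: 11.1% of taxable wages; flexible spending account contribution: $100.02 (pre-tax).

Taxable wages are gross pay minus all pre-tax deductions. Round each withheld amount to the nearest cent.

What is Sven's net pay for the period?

$4454.69

Flexible spending account contribution: $100.02
Commuter benefit: $244.52
Pre-tax total = $100.02 + $244.52 = $344.54
Taxable wages = $6236.40 − $344.54 = $5891.86
Federal tax withheld: $5891.86 × 0.111 = $654.00
State income tax: $5891.86 × 0.055 = $324.05
State disability insurance: $6236.40 × 0.01 = $62.36
Paid family leave insurance: $6236.40 × 0.0095 = $59.25
Wage garnishment: $6236.40 × 0.022 = $137.20
Roth contribution: $200.31
Total deductions = $100.02 + $244.52 + $654.00 + $324.05 + $62.36 + $59.25 + $137.20 + $200.31 = $1781.71
Net pay = $6236.40 − $1781.71 = $4454.69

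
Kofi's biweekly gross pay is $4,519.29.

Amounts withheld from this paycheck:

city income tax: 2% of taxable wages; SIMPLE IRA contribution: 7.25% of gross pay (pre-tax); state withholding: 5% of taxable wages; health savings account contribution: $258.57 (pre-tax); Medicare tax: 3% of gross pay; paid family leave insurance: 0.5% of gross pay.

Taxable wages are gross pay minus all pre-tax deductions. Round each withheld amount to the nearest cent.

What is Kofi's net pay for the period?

$3,499.58

SIMPLE IRA contribution: $4,519.29 × 0.0725 = $327.65
Health savings account contribution: $258.57
Pre-tax total = $327.65 + $258.57 = $586.22
Taxable wages = $4,519.29 − $586.22 = $3,933.07
City income tax: $3,933.07 × 0.02 = $78.66
State withholding: $3,933.07 × 0.05 = $196.65
Medicare tax: $4,519.29 × 0.03 = $135.58
Paid family leave insurance: $4,519.29 × 0.005 = $22.60
Total deductions = $327.65 + $258.57 + $78.66 + $196.65 + $135.58 + $22.60 = $1,019.71
Net pay = $4,519.29 − $1,019.71 = $3,499.58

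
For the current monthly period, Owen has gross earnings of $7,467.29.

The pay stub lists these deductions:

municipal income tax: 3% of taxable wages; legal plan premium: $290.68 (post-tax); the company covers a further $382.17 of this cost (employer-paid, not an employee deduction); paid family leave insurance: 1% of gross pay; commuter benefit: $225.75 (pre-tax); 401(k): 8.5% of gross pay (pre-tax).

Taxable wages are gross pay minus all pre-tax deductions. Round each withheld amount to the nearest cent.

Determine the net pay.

$6,043.27

Commuter benefit: $225.75
401(k): $7,467.29 × 0.085 = $634.72
Pre-tax total = $225.75 + $634.72 = $860.47
Taxable wages = $7,467.29 − $860.47 = $6,606.82
Municipal income tax: $6,606.82 × 0.03 = $198.20
Paid family leave insurance: $7,467.29 × 0.01 = $74.67
Legal plan premium: $290.68
(Employer's $382.17 toward legal plan premium is not withheld from the employee.)
Total deductions = $225.75 + $634.72 + $198.20 + $74.67 + $290.68 = $1,424.02
Net pay = $7,467.29 − $1,424.02 = $6,043.27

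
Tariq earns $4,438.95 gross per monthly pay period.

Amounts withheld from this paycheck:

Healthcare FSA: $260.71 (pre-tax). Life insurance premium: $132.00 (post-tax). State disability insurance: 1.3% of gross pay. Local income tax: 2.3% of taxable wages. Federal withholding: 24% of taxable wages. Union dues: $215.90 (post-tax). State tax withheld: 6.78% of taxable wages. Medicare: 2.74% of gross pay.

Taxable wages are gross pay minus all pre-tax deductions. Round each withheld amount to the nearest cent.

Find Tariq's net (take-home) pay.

Healthcare FSA: $260.71
Taxable wages = $4,438.95 − $260.71 = $4,178.24
State tax withheld: $4,178.24 × 0.0678 = $283.28
Federal withholding: $4,178.24 × 0.24 = $1,002.78
Local income tax: $4,178.24 × 0.023 = $96.10
State disability insurance: $4,438.95 × 0.013 = $57.71
Medicare: $4,438.95 × 0.0274 = $121.63
Union dues: $215.90
Life insurance premium: $132.00
Total deductions = $260.71 + $283.28 + $1,002.78 + $96.10 + $57.71 + $121.63 + $215.90 + $132.00 = $2,170.11
Net pay = $4,438.95 − $2,170.11 = $2,268.84

$2,268.84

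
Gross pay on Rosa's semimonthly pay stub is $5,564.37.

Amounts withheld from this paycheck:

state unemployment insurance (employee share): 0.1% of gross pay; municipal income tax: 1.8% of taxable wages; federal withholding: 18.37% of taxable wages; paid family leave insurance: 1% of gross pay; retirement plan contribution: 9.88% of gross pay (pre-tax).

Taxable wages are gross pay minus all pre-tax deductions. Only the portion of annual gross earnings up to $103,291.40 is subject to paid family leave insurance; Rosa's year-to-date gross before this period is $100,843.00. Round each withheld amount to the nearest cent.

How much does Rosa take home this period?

$3,973.13

Retirement plan contribution: $5,564.37 × 0.0988 = $549.76
Taxable wages = $5,564.37 − $549.76 = $5,014.61
Federal withholding: $5,014.61 × 0.1837 = $921.18
Municipal income tax: $5,014.61 × 0.018 = $90.26
State unemployment insurance (employee share): $5,564.37 × 0.001 = $5.56
Paid family leave insurance: only $103,291.40 − $100,843.00 = $2,448.40 of this check is subject → $2,448.40 × 0.01 = $24.48
Total deductions = $549.76 + $921.18 + $90.26 + $5.56 + $24.48 = $1,591.24
Net pay = $5,564.37 − $1,591.24 = $3,973.13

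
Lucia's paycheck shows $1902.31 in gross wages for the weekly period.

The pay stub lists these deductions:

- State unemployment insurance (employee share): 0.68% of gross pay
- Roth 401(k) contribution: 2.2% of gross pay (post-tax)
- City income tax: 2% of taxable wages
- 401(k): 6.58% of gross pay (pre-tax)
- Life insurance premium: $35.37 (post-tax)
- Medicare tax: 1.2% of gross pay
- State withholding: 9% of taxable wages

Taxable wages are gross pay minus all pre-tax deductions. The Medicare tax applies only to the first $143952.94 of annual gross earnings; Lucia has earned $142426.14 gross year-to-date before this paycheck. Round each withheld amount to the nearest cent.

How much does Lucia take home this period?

$1473.18

401(k): $1902.31 × 0.0658 = $125.17
Taxable wages = $1902.31 − $125.17 = $1777.14
City income tax: $1777.14 × 0.02 = $35.54
State withholding: $1777.14 × 0.09 = $159.94
Medicare tax: only $143952.94 − $142426.14 = $1526.80 of this check is subject → $1526.80 × 0.012 = $18.32
State unemployment insurance (employee share): $1902.31 × 0.0068 = $12.94
Life insurance premium: $35.37
Roth 401(k) contribution: $1902.31 × 0.022 = $41.85
Total deductions = $125.17 + $35.54 + $159.94 + $18.32 + $12.94 + $35.37 + $41.85 = $429.13
Net pay = $1902.31 − $429.13 = $1473.18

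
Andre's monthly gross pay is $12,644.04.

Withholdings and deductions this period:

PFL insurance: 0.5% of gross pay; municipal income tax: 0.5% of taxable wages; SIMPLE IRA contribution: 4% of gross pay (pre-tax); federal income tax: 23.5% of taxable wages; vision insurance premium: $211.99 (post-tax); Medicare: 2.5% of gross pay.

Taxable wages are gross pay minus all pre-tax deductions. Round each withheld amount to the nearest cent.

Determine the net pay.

$8,633.78

SIMPLE IRA contribution: $12,644.04 × 0.04 = $505.76
Taxable wages = $12,644.04 − $505.76 = $12,138.28
Municipal income tax: $12,138.28 × 0.005 = $60.69
Federal income tax: $12,138.28 × 0.235 = $2,852.50
Medicare: $12,644.04 × 0.025 = $316.10
PFL insurance: $12,644.04 × 0.005 = $63.22
Vision insurance premium: $211.99
Total deductions = $505.76 + $60.69 + $2,852.50 + $316.10 + $63.22 + $211.99 = $4,010.26
Net pay = $12,644.04 − $4,010.26 = $8,633.78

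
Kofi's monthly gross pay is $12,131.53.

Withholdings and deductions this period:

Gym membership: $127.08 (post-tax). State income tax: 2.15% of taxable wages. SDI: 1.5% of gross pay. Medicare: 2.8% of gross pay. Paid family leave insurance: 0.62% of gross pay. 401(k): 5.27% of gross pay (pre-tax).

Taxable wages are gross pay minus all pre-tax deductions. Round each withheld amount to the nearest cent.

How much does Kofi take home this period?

401(k): $12,131.53 × 0.0527 = $639.33
Taxable wages = $12,131.53 − $639.33 = $11,492.20
State income tax: $11,492.20 × 0.0215 = $247.08
Medicare: $12,131.53 × 0.028 = $339.68
Paid family leave insurance: $12,131.53 × 0.0062 = $75.22
SDI: $12,131.53 × 0.015 = $181.97
Gym membership: $127.08
Total deductions = $639.33 + $247.08 + $339.68 + $75.22 + $181.97 + $127.08 = $1,610.36
Net pay = $12,131.53 − $1,610.36 = $10,521.17

$10,521.17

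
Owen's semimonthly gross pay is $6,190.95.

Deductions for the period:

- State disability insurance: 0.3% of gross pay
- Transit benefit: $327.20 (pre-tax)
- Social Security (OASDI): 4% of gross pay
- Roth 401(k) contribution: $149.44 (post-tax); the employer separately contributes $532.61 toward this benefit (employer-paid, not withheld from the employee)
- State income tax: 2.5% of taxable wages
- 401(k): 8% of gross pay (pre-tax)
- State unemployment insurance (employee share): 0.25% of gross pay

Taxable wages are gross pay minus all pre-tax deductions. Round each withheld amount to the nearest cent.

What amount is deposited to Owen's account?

401(k): $6,190.95 × 0.08 = $495.28
Transit benefit: $327.20
Pre-tax total = $495.28 + $327.20 = $822.48
Taxable wages = $6,190.95 − $822.48 = $5,368.47
State income tax: $5,368.47 × 0.025 = $134.21
Social Security (OASDI): $6,190.95 × 0.04 = $247.64
State disability insurance: $6,190.95 × 0.003 = $18.57
State unemployment insurance (employee share): $6,190.95 × 0.0025 = $15.48
Roth 401(k) contribution: $149.44
(Employer's $532.61 toward Roth 401(k) contribution is not withheld from the employee.)
Total deductions = $495.28 + $327.20 + $134.21 + $247.64 + $18.57 + $15.48 + $149.44 = $1,387.82
Net pay = $6,190.95 − $1,387.82 = $4,803.13

$4,803.13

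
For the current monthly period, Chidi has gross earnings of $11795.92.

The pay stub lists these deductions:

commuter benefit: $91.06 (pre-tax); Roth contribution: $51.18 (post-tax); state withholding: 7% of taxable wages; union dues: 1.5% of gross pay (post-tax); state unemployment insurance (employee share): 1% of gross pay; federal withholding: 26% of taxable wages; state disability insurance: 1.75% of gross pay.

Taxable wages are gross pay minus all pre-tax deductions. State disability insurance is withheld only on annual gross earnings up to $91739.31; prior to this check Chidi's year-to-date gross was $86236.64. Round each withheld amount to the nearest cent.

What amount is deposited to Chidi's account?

$7399.88

Commuter benefit: $91.06
Taxable wages = $11795.92 − $91.06 = $11704.86
State withholding: $11704.86 × 0.07 = $819.34
Federal withholding: $11704.86 × 0.26 = $3043.26
State unemployment insurance (employee share): $11795.92 × 0.01 = $117.96
State disability insurance: only $91739.31 − $86236.64 = $5502.67 of this check is subject → $5502.67 × 0.0175 = $96.30
Union dues: $11795.92 × 0.015 = $176.94
Roth contribution: $51.18
Total deductions = $91.06 + $819.34 + $3043.26 + $117.96 + $96.30 + $176.94 + $51.18 = $4396.04
Net pay = $11795.92 − $4396.04 = $7399.88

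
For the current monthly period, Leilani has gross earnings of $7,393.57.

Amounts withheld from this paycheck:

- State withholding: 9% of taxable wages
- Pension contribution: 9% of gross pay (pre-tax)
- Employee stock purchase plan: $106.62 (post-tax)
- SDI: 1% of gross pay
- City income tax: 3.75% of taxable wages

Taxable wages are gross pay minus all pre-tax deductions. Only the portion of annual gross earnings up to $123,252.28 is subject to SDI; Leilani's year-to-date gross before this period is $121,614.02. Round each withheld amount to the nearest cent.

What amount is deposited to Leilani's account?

$5,747.31

Pension contribution: $7,393.57 × 0.09 = $665.42
Taxable wages = $7,393.57 − $665.42 = $6,728.15
State withholding: $6,728.15 × 0.09 = $605.53
City income tax: $6,728.15 × 0.0375 = $252.31
SDI: only $123,252.28 − $121,614.02 = $1,638.26 of this check is subject → $1,638.26 × 0.01 = $16.38
Employee stock purchase plan: $106.62
Total deductions = $665.42 + $605.53 + $252.31 + $16.38 + $106.62 = $1,646.26
Net pay = $7,393.57 − $1,646.26 = $5,747.31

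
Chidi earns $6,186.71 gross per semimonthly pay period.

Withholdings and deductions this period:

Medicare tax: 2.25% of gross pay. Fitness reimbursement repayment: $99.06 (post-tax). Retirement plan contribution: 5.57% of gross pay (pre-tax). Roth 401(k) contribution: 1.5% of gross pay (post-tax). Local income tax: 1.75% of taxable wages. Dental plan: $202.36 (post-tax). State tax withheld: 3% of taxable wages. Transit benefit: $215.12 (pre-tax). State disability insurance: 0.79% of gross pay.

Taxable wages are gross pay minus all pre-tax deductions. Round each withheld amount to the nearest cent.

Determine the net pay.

$4,777.41

Retirement plan contribution: $6,186.71 × 0.0557 = $344.60
Transit benefit: $215.12
Pre-tax total = $344.60 + $215.12 = $559.72
Taxable wages = $6,186.71 − $559.72 = $5,626.99
State tax withheld: $5,626.99 × 0.03 = $168.81
Local income tax: $5,626.99 × 0.0175 = $98.47
State disability insurance: $6,186.71 × 0.0079 = $48.88
Medicare tax: $6,186.71 × 0.0225 = $139.20
Dental plan: $202.36
Roth 401(k) contribution: $6,186.71 × 0.015 = $92.80
Fitness reimbursement repayment: $99.06
Total deductions = $344.60 + $215.12 + $168.81 + $98.47 + $48.88 + $139.20 + $202.36 + $92.80 + $99.06 = $1,409.30
Net pay = $6,186.71 − $1,409.30 = $4,777.41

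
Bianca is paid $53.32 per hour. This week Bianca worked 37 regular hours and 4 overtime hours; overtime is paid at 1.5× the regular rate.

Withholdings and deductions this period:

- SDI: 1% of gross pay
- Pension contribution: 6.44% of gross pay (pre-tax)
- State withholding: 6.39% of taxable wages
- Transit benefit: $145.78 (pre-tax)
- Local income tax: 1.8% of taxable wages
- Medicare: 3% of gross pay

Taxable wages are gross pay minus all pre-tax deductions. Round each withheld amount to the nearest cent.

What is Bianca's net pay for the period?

$1,743.87

Regular pay: 37 × $53.32 = $1,972.84
Overtime pay: 4 × $53.32 × 1.5 = $319.92
Gross pay = $1,972.84 + $319.92 = $2,292.76
Transit benefit: $145.78
Pension contribution: $2,292.76 × 0.0644 = $147.65
Pre-tax total = $145.78 + $147.65 = $293.43
Taxable wages = $2,292.76 − $293.43 = $1,999.33
Local income tax: $1,999.33 × 0.018 = $35.99
State withholding: $1,999.33 × 0.0639 = $127.76
SDI: $2,292.76 × 0.01 = $22.93
Medicare: $2,292.76 × 0.03 = $68.78
Total deductions = $145.78 + $147.65 + $35.99 + $127.76 + $22.93 + $68.78 = $548.89
Net pay = $2,292.76 − $548.89 = $1,743.87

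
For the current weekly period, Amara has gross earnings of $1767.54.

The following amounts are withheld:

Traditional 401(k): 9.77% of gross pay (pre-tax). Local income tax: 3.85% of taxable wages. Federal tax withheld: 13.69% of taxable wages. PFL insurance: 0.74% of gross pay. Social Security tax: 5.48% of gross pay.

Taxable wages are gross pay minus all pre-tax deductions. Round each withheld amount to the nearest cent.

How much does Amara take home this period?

$1205.18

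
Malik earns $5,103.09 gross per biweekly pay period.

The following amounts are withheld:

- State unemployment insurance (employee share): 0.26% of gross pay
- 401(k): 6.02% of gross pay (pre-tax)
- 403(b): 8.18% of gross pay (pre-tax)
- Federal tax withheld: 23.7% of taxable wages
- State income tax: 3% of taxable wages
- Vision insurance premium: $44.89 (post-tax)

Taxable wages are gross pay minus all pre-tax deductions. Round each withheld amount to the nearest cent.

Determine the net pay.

$3,151.25

401(k): $5,103.09 × 0.0602 = $307.21
403(b): $5,103.09 × 0.0818 = $417.43
Pre-tax total = $307.21 + $417.43 = $724.64
Taxable wages = $5,103.09 − $724.64 = $4,378.45
State income tax: $4,378.45 × 0.03 = $131.35
Federal tax withheld: $4,378.45 × 0.237 = $1,037.69
State unemployment insurance (employee share): $5,103.09 × 0.0026 = $13.27
Vision insurance premium: $44.89
Total deductions = $307.21 + $417.43 + $131.35 + $1,037.69 + $13.27 + $44.89 = $1,951.84
Net pay = $5,103.09 − $1,951.84 = $3,151.25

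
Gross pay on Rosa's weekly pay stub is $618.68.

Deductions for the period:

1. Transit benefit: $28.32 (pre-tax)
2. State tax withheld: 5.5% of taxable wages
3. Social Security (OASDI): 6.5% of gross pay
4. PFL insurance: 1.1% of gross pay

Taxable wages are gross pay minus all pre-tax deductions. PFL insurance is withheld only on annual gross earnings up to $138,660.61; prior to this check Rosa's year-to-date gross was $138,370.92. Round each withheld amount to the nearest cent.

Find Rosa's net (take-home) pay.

Transit benefit: $28.32
Taxable wages = $618.68 − $28.32 = $590.36
State tax withheld: $590.36 × 0.055 = $32.47
PFL insurance: only $138,660.61 − $138,370.92 = $289.69 of this check is subject → $289.69 × 0.011 = $3.19
Social Security (OASDI): $618.68 × 0.065 = $40.21
Total deductions = $28.32 + $32.47 + $3.19 + $40.21 = $104.19
Net pay = $618.68 − $104.19 = $514.49

$514.49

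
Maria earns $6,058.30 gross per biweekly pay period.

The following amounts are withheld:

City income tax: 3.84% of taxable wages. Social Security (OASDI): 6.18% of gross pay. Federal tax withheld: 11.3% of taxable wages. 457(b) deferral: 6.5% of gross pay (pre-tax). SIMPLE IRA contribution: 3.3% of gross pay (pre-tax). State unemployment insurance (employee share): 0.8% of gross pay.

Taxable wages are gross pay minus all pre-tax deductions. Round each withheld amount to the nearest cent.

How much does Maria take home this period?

SIMPLE IRA contribution: $6,058.30 × 0.033 = $199.92
457(b) deferral: $6,058.30 × 0.065 = $393.79
Pre-tax total = $199.92 + $393.79 = $593.71
Taxable wages = $6,058.30 − $593.71 = $5,464.59
Federal tax withheld: $5,464.59 × 0.113 = $617.50
City income tax: $5,464.59 × 0.0384 = $209.84
Social Security (OASDI): $6,058.30 × 0.0618 = $374.40
State unemployment insurance (employee share): $6,058.30 × 0.008 = $48.47
Total deductions = $199.92 + $393.79 + $617.50 + $209.84 + $374.40 + $48.47 = $1,843.92
Net pay = $6,058.30 − $1,843.92 = $4,214.38

$4,214.38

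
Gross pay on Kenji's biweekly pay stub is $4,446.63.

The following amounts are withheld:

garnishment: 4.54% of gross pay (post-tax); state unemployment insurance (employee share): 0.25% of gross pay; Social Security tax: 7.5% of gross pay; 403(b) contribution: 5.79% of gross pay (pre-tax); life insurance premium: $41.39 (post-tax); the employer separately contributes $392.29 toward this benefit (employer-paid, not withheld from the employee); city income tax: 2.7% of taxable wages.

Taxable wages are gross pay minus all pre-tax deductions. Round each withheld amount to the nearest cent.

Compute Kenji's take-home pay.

403(b) contribution: $4,446.63 × 0.0579 = $257.46
Taxable wages = $4,446.63 − $257.46 = $4,189.17
City income tax: $4,189.17 × 0.027 = $113.11
Social Security tax: $4,446.63 × 0.075 = $333.50
State unemployment insurance (employee share): $4,446.63 × 0.0025 = $11.12
Garnishment: $4,446.63 × 0.0454 = $201.88
Life insurance premium: $41.39
(Employer's $392.29 toward life insurance premium is not withheld from the employee.)
Total deductions = $257.46 + $113.11 + $333.50 + $11.12 + $201.88 + $41.39 = $958.46
Net pay = $4,446.63 − $958.46 = $3,488.17

$3,488.17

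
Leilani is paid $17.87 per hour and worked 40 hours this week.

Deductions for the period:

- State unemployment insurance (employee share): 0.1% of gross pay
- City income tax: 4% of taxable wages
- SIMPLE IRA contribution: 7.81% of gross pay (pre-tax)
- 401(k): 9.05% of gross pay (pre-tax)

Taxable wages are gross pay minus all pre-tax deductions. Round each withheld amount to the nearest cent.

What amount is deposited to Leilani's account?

$569.80

Gross pay: 40 × $17.87 = $714.80
401(k): $714.80 × 0.0905 = $64.69
SIMPLE IRA contribution: $714.80 × 0.0781 = $55.83
Pre-tax total = $64.69 + $55.83 = $120.52
Taxable wages = $714.80 − $120.52 = $594.28
City income tax: $594.28 × 0.04 = $23.77
State unemployment insurance (employee share): $714.80 × 0.001 = $0.71
Total deductions = $64.69 + $55.83 + $23.77 + $0.71 = $145.00
Net pay = $714.80 − $145.00 = $569.80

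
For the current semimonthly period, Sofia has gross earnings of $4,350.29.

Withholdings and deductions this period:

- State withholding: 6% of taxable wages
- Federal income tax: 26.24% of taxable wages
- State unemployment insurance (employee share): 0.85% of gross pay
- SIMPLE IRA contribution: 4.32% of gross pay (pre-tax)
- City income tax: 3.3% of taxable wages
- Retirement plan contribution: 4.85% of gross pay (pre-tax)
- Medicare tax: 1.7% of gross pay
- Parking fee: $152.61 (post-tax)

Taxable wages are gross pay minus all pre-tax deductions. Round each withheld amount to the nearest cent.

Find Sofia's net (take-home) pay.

$2,283.51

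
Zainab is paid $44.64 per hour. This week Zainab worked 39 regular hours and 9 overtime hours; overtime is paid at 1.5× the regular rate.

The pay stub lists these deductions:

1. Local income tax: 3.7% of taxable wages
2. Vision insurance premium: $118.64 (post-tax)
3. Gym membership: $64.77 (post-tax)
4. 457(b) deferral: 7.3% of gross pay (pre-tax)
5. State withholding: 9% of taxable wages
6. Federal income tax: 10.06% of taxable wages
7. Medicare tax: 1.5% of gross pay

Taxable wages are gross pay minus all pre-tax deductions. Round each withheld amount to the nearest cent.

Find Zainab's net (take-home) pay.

$1459.49

Regular pay: 39 × $44.64 = $1740.96
Overtime pay: 9 × $44.64 × 1.5 = $602.64
Gross pay = $1740.96 + $602.64 = $2343.60
457(b) deferral: $2343.60 × 0.073 = $171.08
Taxable wages = $2343.60 − $171.08 = $2172.52
Local income tax: $2172.52 × 0.037 = $80.38
State withholding: $2172.52 × 0.09 = $195.53
Federal income tax: $2172.52 × 0.1006 = $218.56
Medicare tax: $2343.60 × 0.015 = $35.15
Gym membership: $64.77
Vision insurance premium: $118.64
Total deductions = $171.08 + $80.38 + $195.53 + $218.56 + $35.15 + $64.77 + $118.64 = $884.11
Net pay = $2343.60 − $884.11 = $1459.49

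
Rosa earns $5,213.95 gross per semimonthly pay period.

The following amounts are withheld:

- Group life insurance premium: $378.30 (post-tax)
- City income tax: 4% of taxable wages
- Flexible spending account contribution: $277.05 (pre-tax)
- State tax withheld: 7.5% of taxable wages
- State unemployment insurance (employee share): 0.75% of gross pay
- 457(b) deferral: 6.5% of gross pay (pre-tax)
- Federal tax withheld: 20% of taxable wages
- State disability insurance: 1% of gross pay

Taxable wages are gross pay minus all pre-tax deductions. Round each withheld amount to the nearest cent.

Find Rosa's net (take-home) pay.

$2,680.08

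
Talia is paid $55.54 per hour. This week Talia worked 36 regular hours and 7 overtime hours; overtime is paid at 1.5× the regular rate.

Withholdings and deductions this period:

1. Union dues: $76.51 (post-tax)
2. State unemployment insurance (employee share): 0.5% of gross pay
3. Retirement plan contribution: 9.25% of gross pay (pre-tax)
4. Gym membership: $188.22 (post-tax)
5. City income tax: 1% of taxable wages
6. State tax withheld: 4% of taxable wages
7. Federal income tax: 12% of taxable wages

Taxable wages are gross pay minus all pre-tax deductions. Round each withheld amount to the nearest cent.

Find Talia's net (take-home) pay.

$1,667.64

Regular pay: 36 × $55.54 = $1,999.44
Overtime pay: 7 × $55.54 × 1.5 = $583.17
Gross pay = $1,999.44 + $583.17 = $2,582.61
Retirement plan contribution: $2,582.61 × 0.0925 = $238.89
Taxable wages = $2,582.61 − $238.89 = $2,343.72
City income tax: $2,343.72 × 0.01 = $23.44
Federal income tax: $2,343.72 × 0.12 = $281.25
State tax withheld: $2,343.72 × 0.04 = $93.75
State unemployment insurance (employee share): $2,582.61 × 0.005 = $12.91
Union dues: $76.51
Gym membership: $188.22
Total deductions = $238.89 + $23.44 + $281.25 + $93.75 + $12.91 + $76.51 + $188.22 = $914.97
Net pay = $2,582.61 − $914.97 = $1,667.64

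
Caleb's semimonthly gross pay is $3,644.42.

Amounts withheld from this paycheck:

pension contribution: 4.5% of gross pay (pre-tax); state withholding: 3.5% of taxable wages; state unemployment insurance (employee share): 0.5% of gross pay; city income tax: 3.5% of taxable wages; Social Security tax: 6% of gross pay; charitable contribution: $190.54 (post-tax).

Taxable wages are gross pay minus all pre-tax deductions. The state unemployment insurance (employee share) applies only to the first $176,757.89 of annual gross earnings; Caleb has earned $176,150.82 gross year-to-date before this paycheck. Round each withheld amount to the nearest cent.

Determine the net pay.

Pension contribution: $3,644.42 × 0.045 = $164.00
Taxable wages = $3,644.42 − $164.00 = $3,480.42
City income tax: $3,480.42 × 0.035 = $121.81
State withholding: $3,480.42 × 0.035 = $121.81
State unemployment insurance (employee share): only $176,757.89 − $176,150.82 = $607.07 of this check is subject → $607.07 × 0.005 = $3.04
Social Security tax: $3,644.42 × 0.06 = $218.67
Charitable contribution: $190.54
Total deductions = $164.00 + $121.81 + $121.81 + $3.04 + $218.67 + $190.54 = $819.87
Net pay = $3,644.42 − $819.87 = $2,824.55

$2,824.55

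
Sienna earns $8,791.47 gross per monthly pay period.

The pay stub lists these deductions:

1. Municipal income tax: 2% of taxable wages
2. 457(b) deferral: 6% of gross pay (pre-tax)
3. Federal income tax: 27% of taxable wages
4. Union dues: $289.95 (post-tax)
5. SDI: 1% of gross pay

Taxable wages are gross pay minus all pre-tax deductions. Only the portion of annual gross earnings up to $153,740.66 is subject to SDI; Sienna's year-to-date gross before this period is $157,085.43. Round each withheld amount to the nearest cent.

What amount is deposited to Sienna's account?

$5,577.48

457(b) deferral: $8,791.47 × 0.06 = $527.49
Taxable wages = $8,791.47 − $527.49 = $8,263.98
Federal income tax: $8,263.98 × 0.27 = $2,231.27
Municipal income tax: $8,263.98 × 0.02 = $165.28
SDI: annual cap $153,740.66 already reached (YTD $157,085.43), so $0.00
Union dues: $289.95
Total deductions = $527.49 + $2,231.27 + $165.28 + $0.00 + $289.95 = $3,213.99
Net pay = $8,791.47 − $3,213.99 = $5,577.48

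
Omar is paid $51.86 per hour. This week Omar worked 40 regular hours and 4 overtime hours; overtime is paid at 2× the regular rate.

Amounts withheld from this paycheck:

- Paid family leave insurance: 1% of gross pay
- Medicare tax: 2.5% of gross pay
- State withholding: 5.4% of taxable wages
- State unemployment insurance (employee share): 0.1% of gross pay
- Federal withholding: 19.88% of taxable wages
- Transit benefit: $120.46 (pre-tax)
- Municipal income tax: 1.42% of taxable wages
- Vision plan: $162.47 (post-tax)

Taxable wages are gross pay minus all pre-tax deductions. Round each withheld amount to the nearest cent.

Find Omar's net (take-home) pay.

Regular pay: 40 × $51.86 = $2074.40
Overtime pay: 4 × $51.86 × 2 = $414.88
Gross pay = $2074.40 + $414.88 = $2489.28
Transit benefit: $120.46
Taxable wages = $2489.28 − $120.46 = $2368.82
Municipal income tax: $2368.82 × 0.0142 = $33.64
State withholding: $2368.82 × 0.054 = $127.92
Federal withholding: $2368.82 × 0.1988 = $470.92
Medicare tax: $2489.28 × 0.025 = $62.23
Paid family leave insurance: $2489.28 × 0.01 = $24.89
State unemployment insurance (employee share): $2489.28 × 0.001 = $2.49
Vision plan: $162.47
Total deductions = $120.46 + $33.64 + $127.92 + $470.92 + $62.23 + $24.89 + $2.49 + $162.47 = $1005.02
Net pay = $2489.28 − $1005.02 = $1484.26

$1484.26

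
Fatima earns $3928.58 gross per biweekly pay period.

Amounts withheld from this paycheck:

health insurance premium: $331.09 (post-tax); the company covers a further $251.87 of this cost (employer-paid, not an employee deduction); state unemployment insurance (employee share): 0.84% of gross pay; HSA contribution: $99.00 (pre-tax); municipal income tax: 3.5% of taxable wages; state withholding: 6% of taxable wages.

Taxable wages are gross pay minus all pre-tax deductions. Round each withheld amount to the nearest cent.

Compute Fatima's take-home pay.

HSA contribution: $99.00
Taxable wages = $3928.58 − $99.00 = $3829.58
Municipal income tax: $3829.58 × 0.035 = $134.04
State withholding: $3829.58 × 0.06 = $229.77
State unemployment insurance (employee share): $3928.58 × 0.0084 = $33.00
Health insurance premium: $331.09
(Employer's $251.87 toward health insurance premium is not withheld from the employee.)
Total deductions = $99.00 + $134.04 + $229.77 + $33.00 + $331.09 = $826.90
Net pay = $3928.58 − $826.90 = $3101.68

$3101.68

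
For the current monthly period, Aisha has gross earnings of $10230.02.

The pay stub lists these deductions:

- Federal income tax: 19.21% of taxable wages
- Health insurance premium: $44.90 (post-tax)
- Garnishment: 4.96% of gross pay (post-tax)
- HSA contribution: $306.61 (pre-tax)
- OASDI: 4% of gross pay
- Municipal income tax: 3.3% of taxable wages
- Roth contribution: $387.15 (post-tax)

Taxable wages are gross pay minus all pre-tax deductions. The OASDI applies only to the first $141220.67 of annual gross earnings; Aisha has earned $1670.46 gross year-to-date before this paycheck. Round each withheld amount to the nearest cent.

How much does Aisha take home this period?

HSA contribution: $306.61
Taxable wages = $10230.02 − $306.61 = $9923.41
Federal income tax: $9923.41 × 0.1921 = $1906.29
Municipal income tax: $9923.41 × 0.033 = $327.47
OASDI: cap not yet reached, full $10230.02 is subject → $10230.02 × 0.04 = $409.20
Health insurance premium: $44.90
Garnishment: $10230.02 × 0.0496 = $507.41
Roth contribution: $387.15
Total deductions = $306.61 + $1906.29 + $327.47 + $409.20 + $44.90 + $507.41 + $387.15 = $3889.03
Net pay = $10230.02 − $3889.03 = $6340.99

$6340.99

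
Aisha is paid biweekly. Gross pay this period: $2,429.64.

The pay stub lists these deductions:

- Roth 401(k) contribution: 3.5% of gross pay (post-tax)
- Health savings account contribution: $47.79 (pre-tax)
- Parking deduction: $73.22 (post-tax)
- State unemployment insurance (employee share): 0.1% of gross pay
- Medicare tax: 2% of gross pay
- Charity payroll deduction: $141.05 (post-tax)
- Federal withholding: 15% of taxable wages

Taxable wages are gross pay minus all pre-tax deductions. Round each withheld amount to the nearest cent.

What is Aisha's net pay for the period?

Health savings account contribution: $47.79
Taxable wages = $2,429.64 − $47.79 = $2,381.85
Federal withholding: $2,381.85 × 0.15 = $357.28
Medicare tax: $2,429.64 × 0.02 = $48.59
State unemployment insurance (employee share): $2,429.64 × 0.001 = $2.43
Roth 401(k) contribution: $2,429.64 × 0.035 = $85.04
Parking deduction: $73.22
Charity payroll deduction: $141.05
Total deductions = $47.79 + $357.28 + $48.59 + $2.43 + $85.04 + $73.22 + $141.05 = $755.40
Net pay = $2,429.64 − $755.40 = $1,674.24

$1,674.24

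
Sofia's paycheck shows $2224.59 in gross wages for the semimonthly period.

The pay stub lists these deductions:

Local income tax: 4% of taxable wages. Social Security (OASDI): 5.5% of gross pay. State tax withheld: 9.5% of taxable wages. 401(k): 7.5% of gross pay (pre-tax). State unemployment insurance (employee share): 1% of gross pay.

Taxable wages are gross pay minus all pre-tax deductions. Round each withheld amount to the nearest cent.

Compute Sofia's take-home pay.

$1635.35

401(k): $2224.59 × 0.075 = $166.84
Taxable wages = $2224.59 − $166.84 = $2057.75
State tax withheld: $2057.75 × 0.095 = $195.49
Local income tax: $2057.75 × 0.04 = $82.31
State unemployment insurance (employee share): $2224.59 × 0.01 = $22.25
Social Security (OASDI): $2224.59 × 0.055 = $122.35
Total deductions = $166.84 + $195.49 + $82.31 + $22.25 + $122.35 = $589.24
Net pay = $2224.59 − $589.24 = $1635.35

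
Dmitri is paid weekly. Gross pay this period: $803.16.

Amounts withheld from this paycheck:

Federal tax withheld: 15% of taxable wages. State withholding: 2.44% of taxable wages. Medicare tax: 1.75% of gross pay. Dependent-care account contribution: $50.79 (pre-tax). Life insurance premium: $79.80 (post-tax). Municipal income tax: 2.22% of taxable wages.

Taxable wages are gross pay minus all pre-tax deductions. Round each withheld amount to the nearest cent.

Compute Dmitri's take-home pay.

$510.59

Dependent-care account contribution: $50.79
Taxable wages = $803.16 − $50.79 = $752.37
Municipal income tax: $752.37 × 0.0222 = $16.70
Federal tax withheld: $752.37 × 0.15 = $112.86
State withholding: $752.37 × 0.0244 = $18.36
Medicare tax: $803.16 × 0.0175 = $14.06
Life insurance premium: $79.80
Total deductions = $50.79 + $16.70 + $112.86 + $18.36 + $14.06 + $79.80 = $292.57
Net pay = $803.16 − $292.57 = $510.59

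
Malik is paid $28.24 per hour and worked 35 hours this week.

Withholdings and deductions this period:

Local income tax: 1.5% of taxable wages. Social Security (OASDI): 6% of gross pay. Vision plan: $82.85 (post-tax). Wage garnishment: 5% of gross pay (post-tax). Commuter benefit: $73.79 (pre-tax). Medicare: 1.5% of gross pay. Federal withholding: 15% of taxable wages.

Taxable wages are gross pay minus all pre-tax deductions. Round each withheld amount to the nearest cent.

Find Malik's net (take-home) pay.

$557.30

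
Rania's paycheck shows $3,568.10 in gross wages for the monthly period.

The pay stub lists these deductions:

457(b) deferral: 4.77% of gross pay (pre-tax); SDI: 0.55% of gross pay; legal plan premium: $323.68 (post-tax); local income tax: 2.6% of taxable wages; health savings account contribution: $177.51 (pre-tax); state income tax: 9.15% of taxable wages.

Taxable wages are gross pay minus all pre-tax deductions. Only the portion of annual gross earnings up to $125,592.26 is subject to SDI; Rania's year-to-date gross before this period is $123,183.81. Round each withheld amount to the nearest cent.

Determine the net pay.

Health savings account contribution: $177.51
457(b) deferral: $3,568.10 × 0.0477 = $170.20
Pre-tax total = $177.51 + $170.20 = $347.71
Taxable wages = $3,568.10 − $347.71 = $3,220.39
Local income tax: $3,220.39 × 0.026 = $83.73
State income tax: $3,220.39 × 0.0915 = $294.67
SDI: only $125,592.26 − $123,183.81 = $2,408.45 of this check is subject → $2,408.45 × 0.0055 = $13.25
Legal plan premium: $323.68
Total deductions = $177.51 + $170.20 + $83.73 + $294.67 + $13.25 + $323.68 = $1,063.04
Net pay = $3,568.10 − $1,063.04 = $2,505.06

$2,505.06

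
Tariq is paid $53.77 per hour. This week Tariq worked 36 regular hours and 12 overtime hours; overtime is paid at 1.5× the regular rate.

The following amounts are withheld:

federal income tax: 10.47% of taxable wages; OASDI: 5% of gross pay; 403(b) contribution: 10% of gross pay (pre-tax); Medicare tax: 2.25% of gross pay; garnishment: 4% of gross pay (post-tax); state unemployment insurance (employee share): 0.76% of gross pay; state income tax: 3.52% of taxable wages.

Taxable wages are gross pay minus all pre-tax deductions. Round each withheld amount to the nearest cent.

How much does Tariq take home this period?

$1898.91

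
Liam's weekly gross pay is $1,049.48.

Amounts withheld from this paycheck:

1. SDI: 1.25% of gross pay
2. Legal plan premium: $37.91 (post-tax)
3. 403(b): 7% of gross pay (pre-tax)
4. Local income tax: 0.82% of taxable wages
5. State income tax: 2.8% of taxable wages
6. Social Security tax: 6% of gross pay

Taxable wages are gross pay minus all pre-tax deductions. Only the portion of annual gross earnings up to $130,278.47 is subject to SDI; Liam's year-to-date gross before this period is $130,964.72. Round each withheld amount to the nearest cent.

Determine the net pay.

$839.81

403(b): $1,049.48 × 0.07 = $73.46
Taxable wages = $1,049.48 − $73.46 = $976.02
Local income tax: $976.02 × 0.0082 = $8.00
State income tax: $976.02 × 0.028 = $27.33
SDI: annual cap $130,278.47 already reached (YTD $130,964.72), so $0.00
Social Security tax: $1,049.48 × 0.06 = $62.97
Legal plan premium: $37.91
Total deductions = $73.46 + $8.00 + $27.33 + $0.00 + $62.97 + $37.91 = $209.67
Net pay = $1,049.48 − $209.67 = $839.81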